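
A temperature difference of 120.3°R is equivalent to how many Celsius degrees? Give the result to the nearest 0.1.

An interval of 1°R corresponds to 5/9°C.
120.3 × 5/9 = 66.8.

66.8°C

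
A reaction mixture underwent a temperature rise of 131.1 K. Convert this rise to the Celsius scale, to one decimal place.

131.1°C

Kelvin and Celsius degrees are the same size, so the interval is unchanged: 131.1.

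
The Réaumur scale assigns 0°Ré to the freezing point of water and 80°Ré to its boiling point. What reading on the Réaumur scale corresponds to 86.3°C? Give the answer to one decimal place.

Linearly onto the Réaumur scale: 0 + (86.3000 / 100) × (80 - 0) = 69.0°Ré.

69.0°Ré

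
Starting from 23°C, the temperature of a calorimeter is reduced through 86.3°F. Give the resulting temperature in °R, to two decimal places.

The 86.3°F change is an interval, so only the factor 5/9 applies: -86.3 × 5/9 = -47.9444°C.
Final Celsius temperature: 23.0000 - 47.9444 = -24.9444°C.
In Rankine: -24.9444 × 1.8 + 491.67 = 446.77°R.

446.77°R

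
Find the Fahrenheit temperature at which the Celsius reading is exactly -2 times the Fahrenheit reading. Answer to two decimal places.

Let F be the Fahrenheit reading. The Celsius reading is C = 5/9·F - 17.7778.
Require C = -2·F: 5/9·F - 17.7778 = -2·F.
(23/9)·F = 17.7778  ⇒  F = 6.96.

6.96°F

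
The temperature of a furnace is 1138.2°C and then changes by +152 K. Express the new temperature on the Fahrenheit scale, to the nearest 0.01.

The 152 K change is an interval; Kelvin and Celsius degrees are the same size, so ΔC = +152°C.
Final Celsius temperature: 1138.2000 + 152.0000 = 1290.2000°C.
In Fahrenheit: 1290.2000 × 1.8 + 32 = 2354.36°F.

2354.36°F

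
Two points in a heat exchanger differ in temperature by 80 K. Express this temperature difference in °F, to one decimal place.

144.0°F

For a temperature interval the offset drops out; only the factor 1.8 applies.
80 × 1.8 = 144.0.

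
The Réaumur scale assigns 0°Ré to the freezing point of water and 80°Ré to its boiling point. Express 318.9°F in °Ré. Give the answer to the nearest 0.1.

First in Celsius: (318.9 - 32) × 5/9 = 159.3889°C.
Linearly onto the Réaumur scale: 0 + (159.3889 / 100) × (80 - 0) = 127.5°Ré.

127.5°Ré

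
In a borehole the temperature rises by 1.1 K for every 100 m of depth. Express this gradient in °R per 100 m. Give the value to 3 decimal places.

The quantity depends on a temperature interval, so only the ratio of degree sizes applies; the offset between the scales is irrelevant.
A change of 1 K is a change of 1.8°R, so 1.1 × 1.8 = 1.980.

1.980 °R/100 m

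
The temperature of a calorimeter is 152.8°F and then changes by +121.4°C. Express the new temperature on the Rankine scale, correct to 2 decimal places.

830.99°R

Initial temperature in Celsius: (152.8 - 32) × 5/9 = 67.1111°C.
Final Celsius temperature: 67.1111 + 121.4000 = 188.5111°C.
In Rankine: 188.5111 × 1.8 + 491.67 = 830.99°R.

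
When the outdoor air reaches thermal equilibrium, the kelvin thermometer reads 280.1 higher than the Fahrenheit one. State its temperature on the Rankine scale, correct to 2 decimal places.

Let x be the Fahrenheit reading; then the kelvin reading is 5/9·x + 255.372.
(5/9·x + 255.372) - x = 280.1  ⇒  (-4/9)·x = 24.7278  ⇒  x = -55.6375°F.
In Celsius: (-55.6375 - 32) × 5/9 = -48.6875°C.
In Rankine: -48.6875 × 1.8 + 491.67 = 404.03°R.

404.03°R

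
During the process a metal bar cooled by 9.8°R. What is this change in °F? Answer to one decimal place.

Rankine and Fahrenheit degrees are the same size, so the interval is unchanged: 9.8.

9.8°F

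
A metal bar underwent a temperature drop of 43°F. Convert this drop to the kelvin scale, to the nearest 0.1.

For a temperature interval the offset drops out; only the factor 5/9 applies.
43 × 5/9 = 23.9.

23.9 K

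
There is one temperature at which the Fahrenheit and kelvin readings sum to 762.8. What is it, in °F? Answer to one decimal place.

326.2°F

Let F be the Fahrenheit reading. The kelvin reading is K = 5/9·F + 255.372.
Require F + K = 762.8: (14/9)·F + 255.372 = 762.8.
F = (762.8 - 255.372) / (14/9) = 326.2.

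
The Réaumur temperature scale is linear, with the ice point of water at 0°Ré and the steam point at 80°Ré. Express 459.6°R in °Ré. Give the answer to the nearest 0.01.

-14.25°Ré

First in Celsius: (459.6 - 491.67) × 5/9 = -17.8167°C.
Linearly onto the Réaumur scale: 0 + (-17.8167 / 100) × (80 - 0) = -14.25°Ré.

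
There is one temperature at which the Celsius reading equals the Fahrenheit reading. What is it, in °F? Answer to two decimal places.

Let F be the Fahrenheit reading. The Celsius reading is C = 5/9·F - 17.7778.
Set C = F: 5/9·F - 17.7778 = F.
(-4/9)·F = 17.7778  ⇒  F = -40.00.

-40.00°F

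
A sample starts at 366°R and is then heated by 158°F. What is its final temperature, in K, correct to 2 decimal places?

Initial temperature in Celsius: (366 - 491.67) × 5/9 = -69.8167°C.
The 158°F change is an interval, so only the factor 5/9 applies: +158 × 5/9 = +87.7778°C.
Final Celsius temperature: -69.8167 + 87.7778 = 17.9611°C.
In kelvin: 17.9611 + 273.15 = 291.11 K.

291.11 K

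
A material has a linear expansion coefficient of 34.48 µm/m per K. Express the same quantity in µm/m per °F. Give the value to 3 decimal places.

The quantity depends on a temperature interval, so only the ratio of degree sizes applies; the offset between the scales is irrelevant.
A change of 1°F is a change of 5/9 K, so per °F the value is 34.48 × 5/9 = 19.156.

19.156 µm/m per °F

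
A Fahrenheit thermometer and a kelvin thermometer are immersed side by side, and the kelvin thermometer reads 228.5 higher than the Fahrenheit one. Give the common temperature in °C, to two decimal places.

15.81°C

Let x be the Fahrenheit reading; then the kelvin reading is 5/9·x + 255.372.
(5/9·x + 255.372) - x = 228.5  ⇒  (-4/9)·x = -26.8722  ⇒  x = 60.4625°F.
In Celsius: (60.4625 - 32) × 5/9 = 15.81°C.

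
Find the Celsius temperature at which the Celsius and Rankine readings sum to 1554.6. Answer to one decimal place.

379.6°C

Let C be the Celsius reading. The Rankine reading is R = 1.8·C + 491.67.
Require C + R = 1554.6: (2.8)·C + 491.67 = 1554.6.
C = (1554.6 - 491.67) / (2.8) = 379.6.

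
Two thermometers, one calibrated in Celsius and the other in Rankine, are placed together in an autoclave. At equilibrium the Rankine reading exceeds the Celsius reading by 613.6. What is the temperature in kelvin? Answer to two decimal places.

Let x be the Celsius reading; then the Rankine reading is 1.8·x + 491.67.
(1.8·x + 491.67) - x = 613.6  ⇒  (0.8)·x = 121.93  ⇒  x = 152.4125°C.
In kelvin: 152.4125 + 273.15 = 425.56 K.

425.56 K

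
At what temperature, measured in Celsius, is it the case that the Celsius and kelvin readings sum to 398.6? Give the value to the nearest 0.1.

62.7°C

Let C be the Celsius reading. The kelvin reading is K = 1·C + 273.15.
Require C + K = 398.6: (2)·C + 273.15 = 398.6.
C = (398.6 - 273.15) / (2) = 62.7.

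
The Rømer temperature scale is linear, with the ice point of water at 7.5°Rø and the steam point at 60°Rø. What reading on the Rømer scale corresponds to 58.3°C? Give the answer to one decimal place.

Linearly onto the Rømer scale: 7.5 + (58.3000 / 100) × (60 - 7.5) = 38.1°Rø.

38.1°Rø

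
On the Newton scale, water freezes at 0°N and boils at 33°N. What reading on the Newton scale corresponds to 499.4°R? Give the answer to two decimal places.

First in Celsius: (499.4 - 491.67) × 5/9 = 4.2944°C.
Linearly onto the Newton scale: 0 + (4.2944 / 100) × (33 - 0) = 1.42°N.

1.42°N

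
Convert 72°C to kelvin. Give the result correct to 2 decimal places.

In kelvin: 72.0000 + 273.15 = 345.15 K.

345.15 K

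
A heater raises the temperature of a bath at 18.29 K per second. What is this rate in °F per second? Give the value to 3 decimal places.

32.922 °F/second

Since only a temperature interval is involved, the additive offset between the scales drops out.
A change of 1 K is a change of 1.8°F, so 18.29 × 1.8 = 32.922.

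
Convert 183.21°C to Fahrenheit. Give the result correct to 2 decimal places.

In Fahrenheit: 183.2100 × 1.8 + 32 = 361.78°F.

361.78°F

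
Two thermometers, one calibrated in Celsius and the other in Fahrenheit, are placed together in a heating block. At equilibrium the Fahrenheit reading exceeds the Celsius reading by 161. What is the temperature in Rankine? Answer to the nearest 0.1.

Let x be the Celsius reading; then the Fahrenheit reading is 1.8·x + 32.
(1.8·x + 32) - x = 161  ⇒  (0.8)·x = 129  ⇒  x = 161.2500°C.
In Rankine: 161.2500 × 1.8 + 491.67 = 781.9°R.

781.9°R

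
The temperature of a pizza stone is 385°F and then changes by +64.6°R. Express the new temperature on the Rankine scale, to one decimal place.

909.3°R

Initial temperature in Celsius: (385 - 32) × 5/9 = 196.1111°C.
The 64.6°R change is an interval, so only the factor 5/9 applies: +64.6 × 5/9 = +35.8889°C.
Final Celsius temperature: 196.1111 + 35.8889 = 232.0000°C.
In Rankine: 232.0000 × 1.8 + 491.67 = 909.3°R.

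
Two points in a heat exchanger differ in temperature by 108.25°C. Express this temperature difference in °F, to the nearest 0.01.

194.85°F

For a temperature interval the offset drops out; only the factor 1.8 applies.
108.25 × 1.8 = 194.85.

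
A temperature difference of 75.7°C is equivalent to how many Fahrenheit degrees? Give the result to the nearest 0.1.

136.3°F

An interval of 1°C corresponds to 1.8°F.
75.7 × 1.8 = 136.3.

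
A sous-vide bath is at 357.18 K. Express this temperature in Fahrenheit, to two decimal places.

183.25°F

In Celsius: 357.18 - 273.15 = 84.0300°C.
In Fahrenheit: 84.0300 × 1.8 + 32 = 183.25°F.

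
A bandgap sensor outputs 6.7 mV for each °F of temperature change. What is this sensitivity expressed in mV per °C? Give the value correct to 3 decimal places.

Since only a temperature interval is involved, the additive offset between the scales drops out.
A change of 1°C is a change of 1.8°F, so per °C the value is 6.7 × 1.8 = 12.060.

12.060 mV per °C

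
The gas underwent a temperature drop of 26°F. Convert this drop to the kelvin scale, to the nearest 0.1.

14.4 K

Only the scale ratio 5/9 matters for a change in temperature.
26 × 5/9 = 14.4.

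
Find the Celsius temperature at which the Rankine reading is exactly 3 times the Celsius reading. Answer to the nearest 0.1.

409.7°C

Let C be the Celsius reading. The Rankine reading is R = 1.8·C + 491.67.
Require R = 3·C: 1.8·C + 491.67 = 3·C.
(-1.2)·C = -491.67  ⇒  C = 409.7.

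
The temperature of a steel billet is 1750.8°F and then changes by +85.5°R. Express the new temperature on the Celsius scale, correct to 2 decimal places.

Initial temperature in Celsius: (1750.8 - 32) × 5/9 = 954.8889°C.
The 85.5°R change is an interval, so only the factor 5/9 applies: +85.5 × 5/9 = +47.5000°C.
Final Celsius temperature: 954.8889 + 47.5000 = 1002.3889°C.

1002.39°C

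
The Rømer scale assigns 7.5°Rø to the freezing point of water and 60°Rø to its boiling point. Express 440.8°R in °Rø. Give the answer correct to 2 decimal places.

-7.34°Rø

First in Celsius: (440.8 - 491.67) × 5/9 = -28.2611°C.
Linearly onto the Rømer scale: 7.5 + (-28.2611 / 100) × (60 - 7.5) = -7.34°Rø.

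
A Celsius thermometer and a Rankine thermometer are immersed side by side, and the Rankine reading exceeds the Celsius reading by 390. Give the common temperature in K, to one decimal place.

146.1 K

Let x be the Celsius reading; then the Rankine reading is 1.8·x + 491.67.
(1.8·x + 491.67) - x = 390  ⇒  (0.8)·x = -101.67  ⇒  x = -127.0875°C.
In kelvin: -127.0875 + 273.15 = 146.1 K.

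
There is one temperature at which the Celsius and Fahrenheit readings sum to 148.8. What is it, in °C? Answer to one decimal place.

Let C be the Celsius reading. The Fahrenheit reading is F = 1.8·C + 32.
Require C + F = 148.8: (2.8)·C + 32 = 148.8.
C = (148.8 - 32) / (2.8) = 41.7.

41.7°C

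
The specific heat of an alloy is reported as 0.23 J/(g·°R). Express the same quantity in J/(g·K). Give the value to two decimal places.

0.41 J/(g·K)

Since only a temperature interval is involved, the additive offset between the scales drops out.
A change of 1 K is a change of 1.8°R, so per K the value is 0.23 × 1.8 = 0.41.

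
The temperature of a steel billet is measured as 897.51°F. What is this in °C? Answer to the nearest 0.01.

480.84°C

In Celsius: (897.51 - 32) × 5/9 = 480.8389°C.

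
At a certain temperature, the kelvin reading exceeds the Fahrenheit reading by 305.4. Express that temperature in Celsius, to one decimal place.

-80.3°C

Let x be the Fahrenheit reading; then the kelvin reading is 5/9·x + 255.372.
(5/9·x + 255.372) - x = 305.4  ⇒  (-4/9)·x = 50.0278  ⇒  x = -112.5625°F.
In Celsius: (-112.5625 - 32) × 5/9 = -80.3°C.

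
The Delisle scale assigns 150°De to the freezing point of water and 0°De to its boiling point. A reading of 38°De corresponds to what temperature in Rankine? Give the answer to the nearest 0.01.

Linear interpolation between the fixed points: C = (38 - 150) × 100 / (0 - 150) = 74.6667°C.
Then 74.6667 × 1.8 + 491.67 = 626.07°R.

626.07°R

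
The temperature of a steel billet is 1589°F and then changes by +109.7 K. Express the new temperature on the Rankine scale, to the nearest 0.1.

Initial temperature in Celsius: (1589 - 32) × 5/9 = 865.0000°C.
The 109.7 K change is an interval; Kelvin and Celsius degrees are the same size, so ΔC = +109.7°C.
Final Celsius temperature: 865.0000 + 109.7000 = 974.7000°C.
In Rankine: 974.7000 × 1.8 + 491.67 = 2246.1°R.

2246.1°R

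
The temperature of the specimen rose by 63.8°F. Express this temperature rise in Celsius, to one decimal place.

35.4°C

An interval of 1°F corresponds to 5/9°C.
63.8 × 5/9 = 35.4.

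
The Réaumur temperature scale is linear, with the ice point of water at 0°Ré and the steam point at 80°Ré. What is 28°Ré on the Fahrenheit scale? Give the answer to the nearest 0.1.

95.0°F

Linear interpolation between the fixed points: C = (28 - 0) × 100 / (80 - 0) = 35.0000°C.
Then 35.0000 × 1.8 + 32 = 95.0°F.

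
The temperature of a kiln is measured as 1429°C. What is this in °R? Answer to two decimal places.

In Rankine: 1429.0000 × 1.8 + 491.67 = 3063.87°R.

3063.87°R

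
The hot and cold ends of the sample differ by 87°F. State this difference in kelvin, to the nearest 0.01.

48.33 K

Only the scale ratio 5/9 matters for a change in temperature.
87 × 5/9 = 48.33.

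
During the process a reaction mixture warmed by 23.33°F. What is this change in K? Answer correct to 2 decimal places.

An interval of 1°F corresponds to 5/9 K.
23.33 × 5/9 = 12.96.

12.96 K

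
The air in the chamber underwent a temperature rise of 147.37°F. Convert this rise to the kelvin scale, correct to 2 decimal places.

For a temperature interval the offset drops out; only the factor 5/9 applies.
147.37 × 5/9 = 81.87.

81.87 K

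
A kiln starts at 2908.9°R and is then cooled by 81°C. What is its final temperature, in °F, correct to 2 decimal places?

2303.43°F

Initial temperature in Celsius: (2908.9 - 491.67) × 5/9 = 1342.9056°C.
Final Celsius temperature: 1342.9056 - 81.0000 = 1261.9056°C.
In Fahrenheit: 1261.9056 × 1.8 + 32 = 2303.43°F.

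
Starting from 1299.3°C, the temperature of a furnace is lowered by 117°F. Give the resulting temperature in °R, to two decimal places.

The 117°F change is an interval, so only the factor 5/9 applies: -117 × 5/9 = -65.0000°C.
Final Celsius temperature: 1299.3000 - 65.0000 = 1234.3000°C.
In Rankine: 1234.3000 × 1.8 + 491.67 = 2713.41°R.

2713.41°R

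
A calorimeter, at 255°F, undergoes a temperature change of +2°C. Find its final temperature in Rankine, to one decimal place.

718.3°R

Initial temperature in Celsius: (255 - 32) × 5/9 = 123.8889°C.
Final Celsius temperature: 123.8889 + 2.0000 = 125.8889°C.
In Rankine: 125.8889 × 1.8 + 491.67 = 718.3°R.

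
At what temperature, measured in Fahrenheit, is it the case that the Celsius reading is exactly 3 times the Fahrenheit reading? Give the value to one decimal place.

Let F be the Fahrenheit reading. The Celsius reading is C = 5/9·F - 17.7778.
Require C = 3·F: 5/9·F - 17.7778 = 3·F.
(-22/9)·F = 17.7778  ⇒  F = -7.3.

-7.3°F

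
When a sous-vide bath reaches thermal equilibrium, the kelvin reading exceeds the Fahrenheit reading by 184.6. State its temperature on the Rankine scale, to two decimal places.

Let x be the kelvin reading; then the Fahrenheit reading is 1.8·x - 459.67.
(1.8·x - 459.67) - x = -184.6  ⇒  (0.8)·x = 275.07  ⇒  x = 343.8375 K.
In Celsius: 343.8375 - 273.15 = 70.6875°C.
In Rankine: 70.6875 × 1.8 + 491.67 = 618.91°R.

618.91°R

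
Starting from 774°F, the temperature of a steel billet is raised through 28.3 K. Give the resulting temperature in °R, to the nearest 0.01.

Initial temperature in Celsius: (774 - 32) × 5/9 = 412.2222°C.
The 28.3 K change is an interval; Kelvin and Celsius degrees are the same size, so ΔC = +28.3°C.
Final Celsius temperature: 412.2222 + 28.3000 = 440.5222°C.
In Rankine: 440.5222 × 1.8 + 491.67 = 1284.61°R.

1284.61°R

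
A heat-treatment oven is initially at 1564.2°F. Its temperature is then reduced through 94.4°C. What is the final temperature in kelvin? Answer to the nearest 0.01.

Initial temperature in Celsius: (1564.2 - 32) × 5/9 = 851.2222°C.
Final Celsius temperature: 851.2222 - 94.4000 = 756.8222°C.
In kelvin: 756.8222 + 273.15 = 1029.97 K.

1029.97 K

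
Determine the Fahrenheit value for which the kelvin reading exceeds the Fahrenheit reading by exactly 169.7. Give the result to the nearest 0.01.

192.76°F

Let F be the Fahrenheit reading. The kelvin reading is K = 5/9·F + 255.372.
Require K - F = 169.7: (-4/9)·F + 255.372 = 169.7.
F = (169.7 - 255.372) / (-4/9) = 192.76.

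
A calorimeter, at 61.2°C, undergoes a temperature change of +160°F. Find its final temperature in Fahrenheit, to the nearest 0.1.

The 160°F change is an interval, so only the factor 5/9 applies: +160 × 5/9 = +88.8889°C.
Final Celsius temperature: 61.2000 + 88.8889 = 150.0889°C.
In Fahrenheit: 150.0889 × 1.8 + 32 = 302.2°F.

302.2°F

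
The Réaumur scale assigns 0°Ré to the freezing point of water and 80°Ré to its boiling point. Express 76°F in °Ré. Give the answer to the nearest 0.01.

First in Celsius: (76 - 32) × 5/9 = 24.4444°C.
Linearly onto the Réaumur scale: 0 + (24.4444 / 100) × (80 - 0) = 19.56°Ré.

19.56°Ré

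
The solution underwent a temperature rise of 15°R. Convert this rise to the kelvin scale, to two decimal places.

For a temperature interval the offset drops out; only the factor 5/9 applies.
15 × 5/9 = 8.33.

8.33 K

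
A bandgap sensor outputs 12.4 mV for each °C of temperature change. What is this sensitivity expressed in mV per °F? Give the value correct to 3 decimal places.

6.889 mV per °F

Since only a temperature interval is involved, the additive offset between the scales drops out.
A change of 1°F is a change of 5/9°C, so per °F the value is 12.4 × 5/9 = 6.889.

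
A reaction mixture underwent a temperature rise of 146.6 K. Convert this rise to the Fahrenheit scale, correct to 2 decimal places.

For a temperature interval the offset drops out; only the factor 1.8 applies.
146.6 × 1.8 = 263.88.

263.88°F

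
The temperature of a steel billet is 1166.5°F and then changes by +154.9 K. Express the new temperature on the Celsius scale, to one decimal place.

785.2°C

Initial temperature in Celsius: (1166.5 - 32) × 5/9 = 630.2778°C.
The 154.9 K change is an interval; Kelvin and Celsius degrees are the same size, so ΔC = +154.9°C.
Final Celsius temperature: 630.2778 + 154.9000 = 785.1778°C.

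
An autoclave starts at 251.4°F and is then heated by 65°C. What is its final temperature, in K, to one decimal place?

460.0 K

Initial temperature in Celsius: (251.4 - 32) × 5/9 = 121.8889°C.
Final Celsius temperature: 121.8889 + 65.0000 = 186.8889°C.
In kelvin: 186.8889 + 273.15 = 460.0 K.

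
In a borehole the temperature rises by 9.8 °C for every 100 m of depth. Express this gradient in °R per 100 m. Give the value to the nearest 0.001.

17.640 °R/100 m

Since only a temperature interval is involved, the additive offset between the scales drops out.
A change of 1°C is a change of 1.8°R, so 9.8 × 1.8 = 17.640.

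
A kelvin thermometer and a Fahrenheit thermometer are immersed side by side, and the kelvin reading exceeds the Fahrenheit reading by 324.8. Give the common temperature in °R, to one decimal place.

303.5°R

Let x be the kelvin reading; then the Fahrenheit reading is 1.8·x - 459.67.
(1.8·x - 459.67) - x = -324.8  ⇒  (0.8)·x = 134.87  ⇒  x = 168.5875 K.
In Celsius: 168.5875 - 273.15 = -104.5625°C.
In Rankine: -104.5625 × 1.8 + 491.67 = 303.5°R.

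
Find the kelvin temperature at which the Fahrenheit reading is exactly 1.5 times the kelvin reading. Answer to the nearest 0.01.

1532.23 K

Let K be the kelvin reading. The Fahrenheit reading is F = 1.8·K - 459.67.
Require F = 1.5·K: 1.8·K - 459.67 = 1.5·K.
(0.3)·K = 459.67  ⇒  K = 1532.23.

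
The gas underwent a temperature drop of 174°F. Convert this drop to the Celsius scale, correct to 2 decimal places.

Only the scale ratio 5/9 matters for a change in temperature.
174 × 5/9 = 96.67.

96.67°C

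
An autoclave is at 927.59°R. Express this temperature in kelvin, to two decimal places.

In Celsius: (927.59 - 491.67) × 5/9 = 242.1778°C.
In kelvin: 242.1778 + 273.15 = 515.33 K.

515.33 K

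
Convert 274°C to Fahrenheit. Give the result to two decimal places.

In Fahrenheit: 274.0000 × 1.8 + 32 = 525.20°F.

525.20°F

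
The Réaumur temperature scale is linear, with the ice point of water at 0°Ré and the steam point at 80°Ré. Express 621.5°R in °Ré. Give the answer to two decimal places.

57.70°Ré

First in Celsius: (621.5 - 491.67) × 5/9 = 72.1278°C.
Linearly onto the Réaumur scale: 0 + (72.1278 / 100) × (80 - 0) = 57.70°Ré.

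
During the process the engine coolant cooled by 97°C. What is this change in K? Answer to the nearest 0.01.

97.00 K

Celsius and kelvin degrees are the same size, so the interval is unchanged: 97.00.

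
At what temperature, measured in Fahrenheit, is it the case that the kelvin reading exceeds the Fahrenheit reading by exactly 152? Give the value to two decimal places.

Let F be the Fahrenheit reading. The kelvin reading is K = 5/9·F + 255.372.
Require K - F = 152: (-4/9)·F + 255.372 = 152.
F = (152 - 255.372) / (-4/9) = 232.59.

232.59°F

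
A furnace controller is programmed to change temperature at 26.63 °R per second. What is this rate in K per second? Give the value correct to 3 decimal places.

The quantity depends on a temperature interval, so only the ratio of degree sizes applies; the offset between the scales is irrelevant.
A change of 1°R is a change of 5/9 K, so 26.63 × 5/9 = 14.794.

14.794 K/second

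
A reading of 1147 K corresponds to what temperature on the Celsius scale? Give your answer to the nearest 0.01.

In Celsius: 1147 - 273.15 = 873.8500°C.

873.85°C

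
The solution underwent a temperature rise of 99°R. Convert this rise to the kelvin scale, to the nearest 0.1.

Only the scale ratio 5/9 matters for a change in temperature.
99 × 5/9 = 55.0.

55.0 K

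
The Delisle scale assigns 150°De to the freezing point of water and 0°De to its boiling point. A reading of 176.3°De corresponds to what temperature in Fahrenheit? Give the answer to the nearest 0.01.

0.44°F

Linear interpolation between the fixed points: C = (176.3 - 150) × 100 / (0 - 150) = -17.5333°C.
Then -17.5333 × 1.8 + 32 = 0.44°F.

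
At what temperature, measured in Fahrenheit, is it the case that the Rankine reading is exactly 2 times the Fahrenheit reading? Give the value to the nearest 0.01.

Let F be the Fahrenheit reading. The Rankine reading is R = 1·F + 459.67.
Require R = 2·F: 1·F + 459.67 = 2·F.
(-1)·F = -459.67  ⇒  F = 459.67.

459.67°F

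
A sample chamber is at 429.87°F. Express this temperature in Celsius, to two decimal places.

221.04°C

In Celsius: (429.87 - 32) × 5/9 = 221.0389°C.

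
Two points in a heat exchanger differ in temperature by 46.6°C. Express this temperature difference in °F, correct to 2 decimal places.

For a temperature interval the offset drops out; only the factor 1.8 applies.
46.6 × 1.8 = 83.88.

83.88°F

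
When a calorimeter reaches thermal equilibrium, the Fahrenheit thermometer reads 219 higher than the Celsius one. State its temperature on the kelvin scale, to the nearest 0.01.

506.90 K

Let x be the Celsius reading; then the Fahrenheit reading is 1.8·x + 32.
(1.8·x + 32) - x = 219  ⇒  (0.8)·x = 187  ⇒  x = 233.7500°C.
In kelvin: 233.7500 + 273.15 = 506.90 K.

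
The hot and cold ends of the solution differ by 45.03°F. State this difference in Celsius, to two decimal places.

25.02°C

Only the scale ratio 5/9 matters for a change in temperature.
45.03 × 5/9 = 25.02.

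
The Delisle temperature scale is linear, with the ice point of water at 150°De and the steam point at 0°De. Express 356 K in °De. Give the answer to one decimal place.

First in Celsius: 356 - 273.15 = 82.8500°C.
Linearly onto the Delisle scale: 150 + (82.8500 / 100) × (0 - 150) = 25.7°De.

25.7°De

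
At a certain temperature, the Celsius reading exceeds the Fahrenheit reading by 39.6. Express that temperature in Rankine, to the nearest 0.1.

330.6°R

Let x be the Celsius reading; then the Fahrenheit reading is 1.8·x + 32.
(1.8·x + 32) - x = -39.6  ⇒  (0.8)·x = -71.6  ⇒  x = -89.5000°C.
In Rankine: -89.5000 × 1.8 + 491.67 = 330.6°R.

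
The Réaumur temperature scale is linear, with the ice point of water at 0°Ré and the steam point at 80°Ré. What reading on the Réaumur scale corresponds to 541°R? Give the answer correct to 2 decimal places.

21.92°Ré

First in Celsius: (541 - 491.67) × 5/9 = 27.4056°C.
Linearly onto the Réaumur scale: 0 + (27.4056 / 100) × (80 - 0) = 21.92°Ré.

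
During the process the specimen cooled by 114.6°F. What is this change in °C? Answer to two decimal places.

63.67°C

For a temperature interval the offset drops out; only the factor 5/9 applies.
114.6 × 5/9 = 63.67.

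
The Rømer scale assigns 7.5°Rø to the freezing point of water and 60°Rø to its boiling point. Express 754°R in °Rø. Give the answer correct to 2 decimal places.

First in Celsius: (754 - 491.67) × 5/9 = 145.7389°C.
Linearly onto the Rømer scale: 7.5 + (145.7389 / 100) × (60 - 7.5) = 84.01°Rø.

84.01°Rø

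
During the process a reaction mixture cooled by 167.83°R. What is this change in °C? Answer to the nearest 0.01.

An interval of 1°R corresponds to 5/9°C.
167.83 × 5/9 = 93.24.

93.24°C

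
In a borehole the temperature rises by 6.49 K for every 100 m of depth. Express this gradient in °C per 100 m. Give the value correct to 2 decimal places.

The quantity depends on a temperature interval, so only the ratio of degree sizes applies; the offset between the scales is irrelevant.
A change of 1 K is a change of 1°C, so 6.49 × 1 = 6.49.

6.49 °C/100 m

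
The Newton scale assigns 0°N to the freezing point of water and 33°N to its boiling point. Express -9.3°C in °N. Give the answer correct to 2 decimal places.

-3.07°N

Linearly onto the Newton scale: 0 + (-9.3000 / 100) × (33 - 0) = -3.07°N.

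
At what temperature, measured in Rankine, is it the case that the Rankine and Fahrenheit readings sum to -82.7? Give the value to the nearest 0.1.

Let R be the Rankine reading. The Fahrenheit reading is F = 1·R - 459.67.
Require R + F = -82.7: (2)·R - 459.67 = -82.7.
R = (-82.7 + 459.67) / (2) = 188.5.

188.5°R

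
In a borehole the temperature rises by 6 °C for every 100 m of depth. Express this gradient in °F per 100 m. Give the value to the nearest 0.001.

10.800 °F/100 m

The quantity depends on a temperature interval, so only the ratio of degree sizes applies; the offset between the scales is irrelevant.
A change of 1°C is a change of 1.8°F, so 6 × 1.8 = 10.800.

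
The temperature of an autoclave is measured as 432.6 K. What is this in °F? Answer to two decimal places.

319.01°F

In Celsius: 432.6 - 273.15 = 159.4500°C.
In Fahrenheit: 159.4500 × 1.8 + 32 = 319.01°F.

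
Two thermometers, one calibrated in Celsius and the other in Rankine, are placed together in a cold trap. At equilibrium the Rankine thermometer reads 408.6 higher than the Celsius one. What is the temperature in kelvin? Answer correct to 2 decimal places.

169.31 K

Let x be the Celsius reading; then the Rankine reading is 1.8·x + 491.67.
(1.8·x + 491.67) - x = 408.6  ⇒  (0.8)·x = -83.07  ⇒  x = -103.8375°C.
In kelvin: -103.8375 + 273.15 = 169.31 K.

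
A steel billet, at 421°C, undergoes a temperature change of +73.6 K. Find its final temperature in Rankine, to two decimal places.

The 73.6 K change is an interval; Kelvin and Celsius degrees are the same size, so ΔC = +73.6°C.
Final Celsius temperature: 421.0000 + 73.6000 = 494.6000°C.
In Rankine: 494.6000 × 1.8 + 491.67 = 1381.95°R.

1381.95°R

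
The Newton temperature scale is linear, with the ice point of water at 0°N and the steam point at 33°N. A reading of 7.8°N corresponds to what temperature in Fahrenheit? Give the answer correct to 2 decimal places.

74.55°F

Linear interpolation between the fixed points: C = (7.8 - 0) × 100 / (33 - 0) = 23.6364°C.
Then 23.6364 × 1.8 + 32 = 74.55°F.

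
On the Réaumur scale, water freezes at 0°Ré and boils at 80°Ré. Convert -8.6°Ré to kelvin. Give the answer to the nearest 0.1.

262.4 K

Linear interpolation between the fixed points: C = (-8.6 - 0) × 100 / (80 - 0) = -10.7500°C.
Then -10.7500 + 273.15 = 262.4 K.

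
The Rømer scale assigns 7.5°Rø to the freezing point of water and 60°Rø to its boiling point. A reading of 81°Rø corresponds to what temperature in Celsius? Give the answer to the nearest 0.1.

140.0°C

Linear interpolation between the fixed points: C = (81 - 7.5) × 100 / (60 - 7.5) = 140.0000°C.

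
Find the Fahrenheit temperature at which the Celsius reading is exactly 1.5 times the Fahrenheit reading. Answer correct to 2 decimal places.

-18.82°F

Let F be the Fahrenheit reading. The Celsius reading is C = 5/9·F - 17.7778.
Require C = 1.5·F: 5/9·F - 17.7778 = 1.5·F.
(-17/18)·F = 17.7778  ⇒  F = -18.82.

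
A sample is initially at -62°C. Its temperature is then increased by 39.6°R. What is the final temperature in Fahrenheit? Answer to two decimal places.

The 39.6°R change is an interval, so only the factor 5/9 applies: +39.6 × 5/9 = +22.0000°C.
Final Celsius temperature: -62.0000 + 22.0000 = -40.0000°C.
In Fahrenheit: -40.0000 × 1.8 + 32 = -40.00°F.

-40.00°F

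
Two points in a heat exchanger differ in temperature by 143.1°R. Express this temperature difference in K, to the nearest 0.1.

79.5 K

For a temperature interval the offset drops out; only the factor 5/9 applies.
143.1 × 5/9 = 79.5.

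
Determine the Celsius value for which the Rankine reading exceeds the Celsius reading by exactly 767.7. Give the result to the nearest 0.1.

Let C be the Celsius reading. The Rankine reading is R = 1.8·C + 491.67.
Require R - C = 767.7: (0.8)·C + 491.67 = 767.7.
C = (767.7 - 491.67) / (0.8) = 345.0.

345.0°C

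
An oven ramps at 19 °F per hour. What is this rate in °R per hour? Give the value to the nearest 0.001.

The quantity depends on a temperature interval, so only the ratio of degree sizes applies; the offset between the scales is irrelevant.
A change of 1°F is a change of 1°R, so 19 × 1 = 19.000.

19.000 °R/hour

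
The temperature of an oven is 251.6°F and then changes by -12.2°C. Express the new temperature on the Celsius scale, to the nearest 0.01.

Initial temperature in Celsius: (251.6 - 32) × 5/9 = 122.0000°C.
Final Celsius temperature: 122.0000 - 12.2000 = 109.8000°C.

109.80°C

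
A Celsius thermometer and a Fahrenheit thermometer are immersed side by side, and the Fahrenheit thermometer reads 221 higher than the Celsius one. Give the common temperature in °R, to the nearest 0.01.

Let x be the Celsius reading; then the Fahrenheit reading is 1.8·x + 32.
(1.8·x + 32) - x = 221  ⇒  (0.8)·x = 189  ⇒  x = 236.2500°C.
In Rankine: 236.2500 × 1.8 + 491.67 = 916.92°R.

916.92°R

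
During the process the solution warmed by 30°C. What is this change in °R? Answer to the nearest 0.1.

54.0°R

For a temperature interval the offset drops out; only the factor 1.8 applies.
30 × 1.8 = 54.0.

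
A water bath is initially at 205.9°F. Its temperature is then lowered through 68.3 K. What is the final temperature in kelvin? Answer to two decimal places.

301.46 K

Initial temperature in Celsius: (205.9 - 32) × 5/9 = 96.6111°C.
The 68.3 K change is an interval; Kelvin and Celsius degrees are the same size, so ΔC = -68.3°C.
Final Celsius temperature: 96.6111 - 68.3000 = 28.3111°C.
In kelvin: 28.3111 + 273.15 = 301.46 K.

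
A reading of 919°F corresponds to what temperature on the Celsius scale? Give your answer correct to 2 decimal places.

In Celsius: (919 - 32) × 5/9 = 492.7778°C.

492.78°C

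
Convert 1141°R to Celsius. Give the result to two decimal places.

360.74°C

In Celsius: (1141 - 491.67) × 5/9 = 360.7389°C.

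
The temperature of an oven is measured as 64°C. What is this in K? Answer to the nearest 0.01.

In kelvin: 64.0000 + 273.15 = 337.15 K.

337.15 K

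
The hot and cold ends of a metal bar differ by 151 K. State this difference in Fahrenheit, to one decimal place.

Only the scale ratio 1.8 matters for a change in temperature.
151 × 1.8 = 271.8.

271.8°F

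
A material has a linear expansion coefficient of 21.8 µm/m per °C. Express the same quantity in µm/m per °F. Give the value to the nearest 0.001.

12.111 µm/m per °F

Since only a temperature interval is involved, the additive offset between the scales drops out.
A change of 1°F is a change of 5/9°C, so per °F the value is 21.8 × 5/9 = 12.111.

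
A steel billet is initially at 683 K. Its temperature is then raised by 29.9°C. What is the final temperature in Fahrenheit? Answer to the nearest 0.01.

823.55°F

Initial temperature in Celsius: 683 - 273.15 = 409.8500°C.
Final Celsius temperature: 409.8500 + 29.9000 = 439.7500°C.
In Fahrenheit: 439.7500 × 1.8 + 32 = 823.55°F.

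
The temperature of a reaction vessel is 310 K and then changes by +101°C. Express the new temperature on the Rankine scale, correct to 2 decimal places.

739.80°R

Initial temperature in Celsius: 310 - 273.15 = 36.8500°C.
Final Celsius temperature: 36.8500 + 101.0000 = 137.8500°C.
In Rankine: 137.8500 × 1.8 + 491.67 = 739.80°R.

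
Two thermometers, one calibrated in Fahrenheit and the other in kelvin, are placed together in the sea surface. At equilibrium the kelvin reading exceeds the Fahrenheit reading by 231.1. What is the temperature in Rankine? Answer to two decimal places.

514.28°R

Let x be the Fahrenheit reading; then the kelvin reading is 5/9·x + 255.372.
(5/9·x + 255.372) - x = 231.1  ⇒  (-4/9)·x = -24.2722  ⇒  x = 54.6125°F.
In Celsius: (54.6125 - 32) × 5/9 = 12.5625°C.
In Rankine: 12.5625 × 1.8 + 491.67 = 514.28°R.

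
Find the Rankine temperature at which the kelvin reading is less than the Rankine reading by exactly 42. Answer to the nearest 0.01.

Let R be the Rankine reading. The kelvin reading is K = 5/9·R.
Require K - R = -42: (-4/9)·R = -42.
R = (-42) / (-4/9) = 94.50.

94.50°R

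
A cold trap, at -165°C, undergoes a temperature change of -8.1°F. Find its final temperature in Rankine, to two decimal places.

186.57°R

The 8.1°F change is an interval, so only the factor 5/9 applies: -8.1 × 5/9 = -4.5000°C.
Final Celsius temperature: -165.0000 - 4.5000 = -169.5000°C.
In Rankine: -169.5000 × 1.8 + 491.67 = 186.57°R.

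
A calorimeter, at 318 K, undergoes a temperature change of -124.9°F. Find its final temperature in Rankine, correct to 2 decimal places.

Initial temperature in Celsius: 318 - 273.15 = 44.8500°C.
The 124.9°F change is an interval, so only the factor 5/9 applies: -124.9 × 5/9 = -69.3889°C.
Final Celsius temperature: 44.8500 - 69.3889 = -24.5389°C.
In Rankine: -24.5389 × 1.8 + 491.67 = 447.50°R.

447.50°R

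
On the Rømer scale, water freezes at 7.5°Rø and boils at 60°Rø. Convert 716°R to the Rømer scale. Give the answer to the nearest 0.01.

First in Celsius: (716 - 491.67) × 5/9 = 124.6278°C.
Linearly onto the Rømer scale: 7.5 + (124.6278 / 100) × (60 - 7.5) = 72.93°Rø.

72.93°Rø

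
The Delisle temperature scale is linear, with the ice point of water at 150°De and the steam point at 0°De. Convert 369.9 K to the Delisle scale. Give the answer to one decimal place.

4.9°De

First in Celsius: 369.9 - 273.15 = 96.7500°C.
Linearly onto the Delisle scale: 150 + (96.7500 / 100) × (0 - 150) = 4.9°De.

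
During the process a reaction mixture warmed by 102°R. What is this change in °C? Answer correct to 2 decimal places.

An interval of 1°R corresponds to 5/9°C.
102 × 5/9 = 56.67.

56.67°C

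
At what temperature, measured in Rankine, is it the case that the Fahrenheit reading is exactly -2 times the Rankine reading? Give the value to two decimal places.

Let R be the Rankine reading. The Fahrenheit reading is F = 1·R - 459.67.
Require F = -2·R: 1·R - 459.67 = -2·R.
(3)·R = 459.67  ⇒  R = 153.22.

153.22°R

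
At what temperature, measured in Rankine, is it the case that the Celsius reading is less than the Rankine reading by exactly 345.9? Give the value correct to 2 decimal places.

163.69°R

Let R be the Rankine reading. The Celsius reading is C = 5/9·R - 273.15.
Require C - R = -345.9: (-4/9)·R - 273.15 = -345.9.
R = (-345.9 + 273.15) / (-4/9) = 163.69.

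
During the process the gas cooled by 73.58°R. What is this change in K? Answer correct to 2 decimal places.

40.88 K

For a temperature interval the offset drops out; only the factor 5/9 applies.
73.58 × 5/9 = 40.88.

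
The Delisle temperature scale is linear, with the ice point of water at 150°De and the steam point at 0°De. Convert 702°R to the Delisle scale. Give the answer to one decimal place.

First in Celsius: (702 - 491.67) × 5/9 = 116.8500°C.
Linearly onto the Delisle scale: 150 + (116.8500 / 100) × (0 - 150) = -25.3°De.

-25.3°De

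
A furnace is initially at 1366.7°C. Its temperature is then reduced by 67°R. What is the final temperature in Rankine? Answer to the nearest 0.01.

2884.73°R

The 67°R change is an interval, so only the factor 5/9 applies: -67 × 5/9 = -37.2222°C.
Final Celsius temperature: 1366.7000 - 37.2222 = 1329.4778°C.
In Rankine: 1329.4778 × 1.8 + 491.67 = 2884.73°R.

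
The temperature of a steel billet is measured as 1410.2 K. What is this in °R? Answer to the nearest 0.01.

In Celsius: 1410.2 - 273.15 = 1137.0500°C.
In Rankine: 1137.0500 × 1.8 + 491.67 = 2538.36°R.

2538.36°R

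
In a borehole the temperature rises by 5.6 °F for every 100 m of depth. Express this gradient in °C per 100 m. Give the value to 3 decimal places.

3.111 °C/100 m

The quantity depends on a temperature interval, so only the ratio of degree sizes applies; the offset between the scales is irrelevant.
A change of 1°F is a change of 5/9°C, so 5.6 × 5/9 = 3.111.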